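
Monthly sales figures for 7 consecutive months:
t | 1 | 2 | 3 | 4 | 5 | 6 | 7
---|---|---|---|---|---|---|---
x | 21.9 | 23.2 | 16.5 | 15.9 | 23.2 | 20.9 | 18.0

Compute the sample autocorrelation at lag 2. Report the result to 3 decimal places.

-0.713

Mean x̄ = (21.9 + 23.2 + 16.5 + 15.9 + 23.2 + 20.9 + 18.0)/7 = 19.9429
Deviations from mean: 1.9571, 3.2571, -3.4429, -4.0429, 3.2571, 0.9571, -1.9429
Numerator Σ_{t=1}^{5}(x_t−x̄)(x_{t+2}−x̄) = -41.3180
Denominator Σ(x_t−x̄)² = 57.9371
r_2 = -41.3180 / 57.9371 = -0.713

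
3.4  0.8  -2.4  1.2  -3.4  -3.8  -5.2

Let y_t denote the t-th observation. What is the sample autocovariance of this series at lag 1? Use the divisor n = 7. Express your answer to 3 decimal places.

2.073

Mean ȳ = (3.4 + 0.8 − 2.4 + 1.2 − 3.4 − 3.8 − 5.2)/7 = -1.3429
Σ_{t=1}^{6}(y_t−ȳ)(y_{t+1}−ȳ) = 14.5110
γ_1 = 14.5110 / 7 = 2.073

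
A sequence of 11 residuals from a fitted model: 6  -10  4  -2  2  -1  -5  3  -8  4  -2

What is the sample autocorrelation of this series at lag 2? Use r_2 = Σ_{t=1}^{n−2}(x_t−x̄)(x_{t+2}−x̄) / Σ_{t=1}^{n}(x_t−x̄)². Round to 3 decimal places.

Mean x̄ = (6 − 10 + 4 − 2 + 2 − 1 − 5 + 3 − 8 + 4 − 2)/11 = -0.8182
Numerator Σ_{t=1}^{9}(x_t−x̄)(x_{t+2}−x̄) = 101.9339
Denominator Σ(x_t−x̄)² = 271.6364
r_2 = 101.9339 / 271.6364 = 0.375

0.375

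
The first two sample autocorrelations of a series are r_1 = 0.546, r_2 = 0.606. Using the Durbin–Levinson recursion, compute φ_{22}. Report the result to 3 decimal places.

φ_{22} = (r_2 − r_1²) / (1 − r_1²)
r_1² = (0.546)² = 0.298116
Numerator = 0.606 − 0.2981 = 0.3079; denominator = 1 − 0.2981 = 0.7019
φ_{22} = 0.3079 / 0.7019 = 0.439

0.439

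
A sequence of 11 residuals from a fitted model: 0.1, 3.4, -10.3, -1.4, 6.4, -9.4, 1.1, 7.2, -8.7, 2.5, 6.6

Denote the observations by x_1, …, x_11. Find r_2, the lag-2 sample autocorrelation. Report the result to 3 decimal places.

Mean x̄ = (0.1 + 3.4 − 10.3 − 1.4 + 6.4 − 9.4 + 1.1 + 7.2 − 8.7 + 2.5 + 6.6)/11 = -0.2273
Numerator Σ_{t=1}^{9}(x_t−x̄)(x_{t+2}−x̄) = -171.7151
Denominator Σ(x_t−x̄)² = 426.9218
r_2 = -171.7151 / 426.9218 = -0.402

-0.402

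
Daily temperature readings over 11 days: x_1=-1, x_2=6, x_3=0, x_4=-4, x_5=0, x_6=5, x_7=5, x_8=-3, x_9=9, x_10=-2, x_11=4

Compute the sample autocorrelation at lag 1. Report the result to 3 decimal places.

-0.442

Mean x̄ = (-1 + 6 + 0 − 4 + 0 + 5 + 5 − 3 + 9 − 2 + 4)/11 = 1.7273
Numerator Σ_{t=1}^{10}(x_t−x̄)(x_{t+1}−x̄) = -79.6198
Denominator Σ(x_t−x̄)² = 180.1818
r_1 = -79.6198 / 180.1818 = -0.442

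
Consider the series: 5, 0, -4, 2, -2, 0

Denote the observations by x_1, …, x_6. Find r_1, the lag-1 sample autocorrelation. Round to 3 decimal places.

-0.233

Mean x̄ = (5 + 0 − 4 + 2 − 2 + 0)/6 = 0.1667
Deviations from mean: 4.8333, -0.1667, -4.1667, 1.8333, -2.1667, -0.1667
Σ(x_t−x̄)(x_{t+1}−x̄) = (-0.8056) + (0.6944) + (-7.6389) + (-3.9722) + (0.3611) = -11.3611
Denominator Σ(x_t−x̄)² = 48.8333
r_1 = -11.3611 / 48.8333 = -0.233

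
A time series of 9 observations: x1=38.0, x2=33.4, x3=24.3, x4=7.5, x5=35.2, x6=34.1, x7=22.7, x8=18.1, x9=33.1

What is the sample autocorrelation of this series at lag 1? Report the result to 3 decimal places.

Mean x̄ = (38.0 + 33.4 + 24.3 + 7.5 + 35.2 + 34.1 + 22.7 + 18.1 + 33.1)/9 = 27.3778
Numerator Σ_{t=1}^{8}(x_t−x̄)(x_{t+1}−x̄) = -37.4272
Denominator Σ(x_t−x̄)² = 800.7756
r_1 = -37.4272 / 800.7756 = -0.047

-0.047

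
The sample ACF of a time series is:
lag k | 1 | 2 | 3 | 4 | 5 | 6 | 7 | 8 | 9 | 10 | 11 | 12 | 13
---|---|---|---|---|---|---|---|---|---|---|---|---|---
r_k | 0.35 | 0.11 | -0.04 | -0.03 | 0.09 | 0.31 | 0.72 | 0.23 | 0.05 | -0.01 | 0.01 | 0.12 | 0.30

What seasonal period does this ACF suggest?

7

The largest autocorrelation is r_7 = 0.72; the remaining lags stay at or below 0.35. The elevated value at lag 1 (0.35), dropping to 0.11 at lag 2, reflects decaying short-term dependence rather than seasonality.
The dominant spike at lag 7 indicates a seasonal period of 7.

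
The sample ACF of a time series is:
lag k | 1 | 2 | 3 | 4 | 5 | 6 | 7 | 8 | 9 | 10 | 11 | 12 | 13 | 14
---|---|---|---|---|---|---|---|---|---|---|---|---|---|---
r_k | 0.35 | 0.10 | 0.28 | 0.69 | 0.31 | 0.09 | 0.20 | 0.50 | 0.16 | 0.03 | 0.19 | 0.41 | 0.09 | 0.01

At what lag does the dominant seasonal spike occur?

The largest autocorrelation is r_4 = 0.69, with weaker echoes at lags 8 (0.50) and 12 (0.41); the remaining lags stay at or below 0.35. The elevated value at lag 1 (0.35), dropping to 0.10 at lag 2, reflects decaying short-term dependence rather than seasonality.
The dominant spike at lag 4 indicates a seasonal period of 4.

4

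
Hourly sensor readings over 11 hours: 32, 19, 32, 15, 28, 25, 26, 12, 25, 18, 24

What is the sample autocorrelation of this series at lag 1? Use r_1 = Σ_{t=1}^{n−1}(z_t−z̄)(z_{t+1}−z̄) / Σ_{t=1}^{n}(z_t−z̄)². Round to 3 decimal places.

-0.549

Mean z̄ = (32 + 19 + 32 + 15 + 28 + 25 + 26 + 12 + 25 + 18 + 24)/11 = 23.2727
Numerator Σ_{t=1}^{10}(z_t−z̄)(z_{t+1}−z̄) = -236.1653
Denominator Σ(z_t−z̄)² = 430.1818
r_1 = -236.1653 / 430.1818 = -0.549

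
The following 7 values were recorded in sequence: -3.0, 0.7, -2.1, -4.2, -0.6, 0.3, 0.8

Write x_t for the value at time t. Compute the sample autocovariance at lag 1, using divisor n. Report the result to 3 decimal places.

Mean x̄ = (-3.0 + 0.7 − 2.1 − 4.2 − 0.6 + 0.3 + 0.8)/7 = -1.1571
Σ_{t=1}^{6}(x_t−x̄)(x_{t+1}−x̄) = -0.3361
γ_1 = -0.3361 / 7 = -0.048

-0.048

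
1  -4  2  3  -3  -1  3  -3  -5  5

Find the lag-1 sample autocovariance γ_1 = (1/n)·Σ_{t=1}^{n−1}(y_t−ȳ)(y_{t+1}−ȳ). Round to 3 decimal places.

Mean ȳ = (1 − 4 + 2 + 3 − 3 − 1 + 3 − 3 − 5 + 5)/10 = -0.2000
Σ_{t=1}^{9}(y_t−ȳ)(y_{t+1}−ȳ) = -35.6400
γ_1 = -35.6400 / 10 = -3.564

-3.564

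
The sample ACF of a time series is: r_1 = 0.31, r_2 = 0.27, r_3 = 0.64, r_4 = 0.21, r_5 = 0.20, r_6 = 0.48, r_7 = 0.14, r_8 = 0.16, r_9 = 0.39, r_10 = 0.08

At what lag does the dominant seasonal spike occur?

The largest autocorrelation is r_3 = 0.64, with weaker echoes at lags 6 (0.48) and 9 (0.39); the remaining lags stay at or below 0.31. The elevated value at lag 1 (0.31), dropping to 0.27 at lag 2, reflects decaying short-term dependence rather than seasonality.
The dominant spike at lag 3 indicates a seasonal period of 3.

3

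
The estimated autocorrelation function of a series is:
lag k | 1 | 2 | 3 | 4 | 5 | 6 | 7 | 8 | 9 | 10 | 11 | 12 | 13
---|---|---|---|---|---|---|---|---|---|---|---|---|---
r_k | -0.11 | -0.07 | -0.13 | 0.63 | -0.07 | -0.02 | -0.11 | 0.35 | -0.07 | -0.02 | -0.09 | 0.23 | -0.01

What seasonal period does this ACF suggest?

The largest autocorrelation is r_4 = 0.63, with weaker echoes at lags 8 (0.35) and 12 (0.23); the remaining lags stay at or below -0.01.
The dominant spike at lag 4 indicates a seasonal period of 4.

4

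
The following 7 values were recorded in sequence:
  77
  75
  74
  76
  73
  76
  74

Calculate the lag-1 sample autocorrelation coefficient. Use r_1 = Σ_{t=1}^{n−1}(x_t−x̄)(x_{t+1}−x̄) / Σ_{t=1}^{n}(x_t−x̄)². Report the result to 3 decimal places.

Mean x̄ = (77 + 75 + 74 + 76 + 73 + 76 + 74)/7 = 75.0000
Σ(x_t−x̄)(x_{t+1}−x̄) = (0.0000) + (0.0000) + (-1.0000) + (-2.0000) + (-2.0000) + (-1.0000) = -6.0000
Denominator Σ(x_t−x̄)² = 12.0000
r_1 = -6.0000 / 12.0000 = -0.500

-0.500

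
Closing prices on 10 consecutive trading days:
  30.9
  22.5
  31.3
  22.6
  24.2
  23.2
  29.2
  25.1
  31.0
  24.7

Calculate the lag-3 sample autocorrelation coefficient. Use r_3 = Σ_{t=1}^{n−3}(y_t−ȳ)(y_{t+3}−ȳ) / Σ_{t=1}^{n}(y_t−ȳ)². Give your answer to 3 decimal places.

Mean ȳ = (30.9 + 22.5 + 31.3 + 22.6 + 24.2 + 23.2 + 29.2 + 25.1 + 31.0 + 24.7)/10 = 26.4700
Numerator Σ_{t=1}^{7}(y_t−ȳ)(y_{t+3}−ȳ) = -51.0267
Denominator Σ(y_t−ȳ)² = 122.5210
r_3 = -51.0267 / 122.5210 = -0.416

-0.416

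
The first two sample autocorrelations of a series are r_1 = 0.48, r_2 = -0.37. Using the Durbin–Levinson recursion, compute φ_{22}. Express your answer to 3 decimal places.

-0.780

φ_{22} = (r_2 − r_1²) / (1 − r_1²)
r_1² = (0.48)² = 0.2304
Numerator = -0.37 − 0.2304 = -0.6004; denominator = 1 − 0.2304 = 0.7696
φ_{22} = -0.6004 / 0.7696 = -0.780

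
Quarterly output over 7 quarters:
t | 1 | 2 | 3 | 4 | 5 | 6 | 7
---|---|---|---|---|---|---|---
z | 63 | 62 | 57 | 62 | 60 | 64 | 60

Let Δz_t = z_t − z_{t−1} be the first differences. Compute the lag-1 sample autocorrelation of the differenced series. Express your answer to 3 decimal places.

First differences Δz: -1, -5, 5, -2, 4, -4
Mean of differences = -0.5000
Numerator Σ(Δz_t−Δz̄)(Δz_{t+1}−Δz̄) = -53.2500
Denominator Σ(Δz_t−Δz̄)² = 85.5000
r_1(Δz) = -53.2500 / 85.5000 = -0.623

-0.623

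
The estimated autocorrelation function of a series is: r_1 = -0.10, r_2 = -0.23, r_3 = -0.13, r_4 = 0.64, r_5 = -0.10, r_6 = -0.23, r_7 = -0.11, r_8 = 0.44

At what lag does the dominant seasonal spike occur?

4

The largest autocorrelation is r_4 = 0.64, with a weaker echo at lag 8 (0.44); the remaining lags stay at or below -0.10.
The dominant spike at lag 4 indicates a seasonal period of 4.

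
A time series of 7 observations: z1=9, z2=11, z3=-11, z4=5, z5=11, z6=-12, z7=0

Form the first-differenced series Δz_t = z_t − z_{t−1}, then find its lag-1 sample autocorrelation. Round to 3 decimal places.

First differences Δz: 2, -22, 16, 6, -23, 12
Mean of differences = -1.5000
Numerator Σ(Δz_t−Δz̄)(Δz_{t+1}−Δz̄) = -750.7500
Denominator Σ(Δz_t−Δz̄)² = 1439.5000
r_1(Δz) = -750.7500 / 1439.5000 = -0.522

-0.522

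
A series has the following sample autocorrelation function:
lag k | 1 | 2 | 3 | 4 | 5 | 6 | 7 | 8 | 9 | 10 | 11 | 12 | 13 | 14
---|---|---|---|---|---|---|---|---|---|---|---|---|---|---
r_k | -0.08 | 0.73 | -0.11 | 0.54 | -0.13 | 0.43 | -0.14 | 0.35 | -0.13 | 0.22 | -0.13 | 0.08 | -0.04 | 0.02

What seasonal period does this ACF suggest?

The largest autocorrelation is r_2 = 0.73, with weaker echoes at lags 4 (0.54), 6 (0.43), 8 (0.35) and 10 (0.22); the remaining lags stay at or below 0.08.
The dominant spike at lag 2 indicates a seasonal period of 2.

2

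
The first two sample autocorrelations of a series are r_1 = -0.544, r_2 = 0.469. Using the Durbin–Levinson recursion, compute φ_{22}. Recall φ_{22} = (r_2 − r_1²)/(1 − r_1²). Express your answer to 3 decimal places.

φ_{22} = (r_2 − r_1²) / (1 − r_1²)
r_1² = (-0.544)² = 0.295936
Numerator = 0.469 − 0.2959 = 0.1731; denominator = 1 − 0.2959 = 0.7041
φ_{22} = 0.1731 / 0.7041 = 0.246

0.246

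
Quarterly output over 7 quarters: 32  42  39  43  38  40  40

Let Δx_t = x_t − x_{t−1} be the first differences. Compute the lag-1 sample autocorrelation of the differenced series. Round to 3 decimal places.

-0.496

First differences Δx: 10, -3, 4, -5, 2, 0
Mean of differences = 1.3333
Numerator Σ(Δx_t−Δx̄)(Δx_{t+1}−Δx̄) = -71.1111
Denominator Σ(Δx_t−Δx̄)² = 143.3333
r_1(Δx) = -71.1111 / 143.3333 = -0.496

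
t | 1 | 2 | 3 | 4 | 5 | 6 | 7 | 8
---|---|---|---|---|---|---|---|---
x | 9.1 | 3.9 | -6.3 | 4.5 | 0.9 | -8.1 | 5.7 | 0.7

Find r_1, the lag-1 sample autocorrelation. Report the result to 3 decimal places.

Mean x̄ = (9.1 + 3.9 − 6.3 + 4.5 + 0.9 − 8.1 + 5.7 + 0.7)/8 = 1.3000
Deviations from mean: 7.8000, 2.6000, -7.6000, 3.2000, -0.4000, -9.4000, 4.4000, -0.6000
Σ(x_t−x̄)(x_{t+1}−x̄) = (20.2800) + (-19.7600) + (-24.3200) + (-1.2800) + (3.7600) + (-41.3600) + (-2.6400) = -65.3200
Denominator Σ(x_t−x̄)² = 243.8400
r_1 = -65.3200 / 243.8400 = -0.268

-0.268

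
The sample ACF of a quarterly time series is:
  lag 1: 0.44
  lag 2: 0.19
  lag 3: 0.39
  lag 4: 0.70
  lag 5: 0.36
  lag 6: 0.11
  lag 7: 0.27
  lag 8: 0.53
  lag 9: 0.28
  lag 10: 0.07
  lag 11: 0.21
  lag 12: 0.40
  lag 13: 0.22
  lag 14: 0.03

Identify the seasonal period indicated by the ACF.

The largest autocorrelation is r_4 = 0.70, with a weaker echo at lag 8 (0.53); the remaining lags stay at or below 0.44. The elevated value at lag 1 (0.44), dropping to 0.19 at lag 2, reflects decaying short-term dependence rather than seasonality.
The dominant spike at lag 4 indicates a seasonal period of 4.

4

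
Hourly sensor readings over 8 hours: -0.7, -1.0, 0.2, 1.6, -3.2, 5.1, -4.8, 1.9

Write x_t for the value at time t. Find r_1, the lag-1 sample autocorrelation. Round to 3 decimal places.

Mean x̄ = (-0.7 − 1.0 + 0.2 + 1.6 − 3.2 + 5.1 − 4.8 + 1.9)/8 = -0.1125
Σ(x_t−x̄)(x_{t+1}−x̄) = (0.5214) + (-0.2773) + (0.5352) + (-5.2873) + (-16.0936) + (-24.4336) + (-9.4336) = -54.4689
Denominator Σ(x_t−x̄)² = 66.8888
r_1 = -54.4689 / 66.8888 = -0.814

-0.814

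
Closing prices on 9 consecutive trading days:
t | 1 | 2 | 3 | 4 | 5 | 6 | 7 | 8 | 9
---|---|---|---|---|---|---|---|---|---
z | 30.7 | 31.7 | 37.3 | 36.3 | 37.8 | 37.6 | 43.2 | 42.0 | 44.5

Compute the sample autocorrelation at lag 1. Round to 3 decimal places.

0.532

Mean z̄ = (30.7 + 31.7 + 37.3 + 36.3 + 37.8 + 37.6 + 43.2 + 42.0 + 44.5)/9 = 37.9000
Numerator Σ_{t=1}^{8}(z_t−z̄)(z_{t+1}−z̄) = 96.7100
Denominator Σ(z_t−z̄)² = 181.7600
r_1 = 96.7100 / 181.7600 = 0.532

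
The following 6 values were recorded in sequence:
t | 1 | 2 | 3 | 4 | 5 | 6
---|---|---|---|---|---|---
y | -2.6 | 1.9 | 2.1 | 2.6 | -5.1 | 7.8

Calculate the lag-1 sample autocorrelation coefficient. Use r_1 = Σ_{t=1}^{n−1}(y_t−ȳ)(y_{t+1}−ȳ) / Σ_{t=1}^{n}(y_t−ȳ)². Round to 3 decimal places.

Mean ȳ = (-2.6 + 1.9 + 2.1 + 2.6 − 5.1 + 7.8)/6 = 1.1167
Deviations from mean: -3.7167, 0.7833, 0.9833, 1.4833, -6.2167, 6.6833
Numerator Σ_{t=1}^{5}(y_t−ȳ)(y_{t+1}−ȳ) = -51.4519
Denominator Σ(y_t−ȳ)² = 100.9083
r_1 = -51.4519 / 100.9083 = -0.510

-0.510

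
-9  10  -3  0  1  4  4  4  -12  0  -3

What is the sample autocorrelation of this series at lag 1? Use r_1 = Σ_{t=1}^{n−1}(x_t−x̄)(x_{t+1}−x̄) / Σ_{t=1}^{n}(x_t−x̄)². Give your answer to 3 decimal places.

-0.331

Mean x̄ = (-9 + 10 − 3 + 0 + 1 + 4 + 4 + 4 − 12 + 0 − 3)/11 = -0.3636
Numerator Σ_{t=1}^{10}(x_t−x̄)(x_{t+1}−x̄) = -129.2231
Denominator Σ(x_t−x̄)² = 390.5455
r_1 = -129.2231 / 390.5455 = -0.331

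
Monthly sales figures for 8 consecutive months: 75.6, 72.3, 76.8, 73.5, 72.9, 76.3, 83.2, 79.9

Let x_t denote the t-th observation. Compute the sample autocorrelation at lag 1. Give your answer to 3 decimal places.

0.349

Mean x̄ = (75.6 + 72.3 + 76.8 + 73.5 + 72.9 + 76.3 + 83.2 + 79.9)/8 = 76.3125
Σ(x_t−x̄)(x_{t+1}−x̄) = (2.8589) + (-1.9561) + (-1.3711) + (9.5977) + (0.0427) + (-0.0861) + (24.7089) = 33.7948
Denominator Σ(x_t−x̄)² = 96.7088
r_1 = 33.7948 / 96.7088 = 0.349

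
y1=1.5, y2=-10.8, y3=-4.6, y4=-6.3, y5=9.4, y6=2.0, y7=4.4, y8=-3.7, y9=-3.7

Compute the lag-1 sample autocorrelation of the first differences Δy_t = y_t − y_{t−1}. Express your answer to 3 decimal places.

-0.468

First differences Δy: -12.3, 6.2, -1.7, 15.7, -7.4, 2.4, -8.1, 0.0
Mean of differences = -0.6500
Numerator Σ(Δy_t−Δȳ)(Δy_{t+1}−Δȳ) = -262.6775
Denominator Σ(Δy_t−Δȳ)² = 561.8600
r_1(Δy) = -262.6775 / 561.8600 = -0.468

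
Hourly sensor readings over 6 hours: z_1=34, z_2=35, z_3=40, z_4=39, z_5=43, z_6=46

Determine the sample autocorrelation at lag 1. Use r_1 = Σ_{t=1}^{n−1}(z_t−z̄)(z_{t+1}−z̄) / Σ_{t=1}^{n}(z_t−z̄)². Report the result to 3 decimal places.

0.410

Mean z̄ = (34 + 35 + 40 + 39 + 43 + 46)/6 = 39.5000
Deviations from mean: -5.5000, -4.5000, 0.5000, -0.5000, 3.5000, 6.5000
Σ(z_t−z̄)(z_{t+1}−z̄) = (24.7500) + (-2.2500) + (-0.2500) + (-1.7500) + (22.7500) = 43.2500
Denominator Σ(z_t−z̄)² = 105.5000
r_1 = 43.2500 / 105.5000 = 0.410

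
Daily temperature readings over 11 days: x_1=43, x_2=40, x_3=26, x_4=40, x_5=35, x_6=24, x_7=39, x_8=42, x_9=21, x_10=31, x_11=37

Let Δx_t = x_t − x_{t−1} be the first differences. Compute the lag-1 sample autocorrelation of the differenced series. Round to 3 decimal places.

First differences Δx: -3, -14, 14, -5, -11, 15, 3, -21, 10, 6
Mean of differences = -0.6000
Numerator Σ(Δx_t−Δx̄)(Δx_{t+1}−Δx̄) = -507.7600
Denominator Σ(Δx_t−Δx̄)² = 1354.4000
r_1(Δx) = -507.7600 / 1354.4000 = -0.375

-0.375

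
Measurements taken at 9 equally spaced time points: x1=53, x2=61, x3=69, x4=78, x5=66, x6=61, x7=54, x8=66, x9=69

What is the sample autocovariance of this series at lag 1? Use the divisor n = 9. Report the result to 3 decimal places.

Mean x̄ = (53 + 61 + 69 + 78 + 66 + 61 + 54 + 66 + 69)/9 = 64.1111
Σ_{t=1}^{8}(x_t−x̄)(x_{t+1}−x̄) = 129.2099
γ_1 = 129.2099 / 9 = 14.357

14.357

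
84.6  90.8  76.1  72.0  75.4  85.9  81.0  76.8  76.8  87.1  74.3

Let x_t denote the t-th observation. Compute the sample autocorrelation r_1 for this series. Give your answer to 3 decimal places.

Mean x̄ = (84.6 + 90.8 + 76.1 + 72.0 + 75.4 + 85.9 + 81.0 + 76.8 + 76.8 + 87.1 + 74.3)/11 = 80.0727
Numerator Σ_{t=1}^{10}(x_t−x̄)(x_{t+1}−x̄) = -1.9735
Denominator Σ(x_t−x̄)² = 377.3018
r_1 = -1.9735 / 377.3018 = -0.005

-0.005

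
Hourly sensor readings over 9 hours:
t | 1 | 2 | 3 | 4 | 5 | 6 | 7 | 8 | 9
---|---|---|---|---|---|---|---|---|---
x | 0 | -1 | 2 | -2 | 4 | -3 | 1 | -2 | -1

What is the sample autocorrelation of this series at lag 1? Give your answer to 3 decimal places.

Mean x̄ = (0 − 1 + 2 − 2 + 4 − 3 + 1 − 2 − 1)/9 = -0.2222
Numerator Σ_{t=1}^{8}(x_t−x̄)(x_{t+1}−x̄) = -29.2716
Denominator Σ(x_t−x̄)² = 39.5556
r_1 = -29.2716 / 39.5556 = -0.740

-0.740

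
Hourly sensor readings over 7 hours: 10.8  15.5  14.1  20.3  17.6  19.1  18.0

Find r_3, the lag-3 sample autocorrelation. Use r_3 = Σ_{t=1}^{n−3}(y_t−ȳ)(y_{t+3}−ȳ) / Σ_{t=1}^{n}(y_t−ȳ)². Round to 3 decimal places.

Mean ȳ = (10.8 + 15.5 + 14.1 + 20.3 + 17.6 + 19.1 + 18.0)/7 = 16.4857
Deviations from mean: -5.6857, -0.9857, -2.3857, 3.8143, 1.1143, 2.6143, 1.5143
Numerator Σ_{t=1}^{4}(y_t−ȳ)(y_{t+3}−ȳ) = -23.2463
Denominator Σ(y_t−ȳ)² = 63.9086
r_3 = -23.2463 / 63.9086 = -0.364

-0.364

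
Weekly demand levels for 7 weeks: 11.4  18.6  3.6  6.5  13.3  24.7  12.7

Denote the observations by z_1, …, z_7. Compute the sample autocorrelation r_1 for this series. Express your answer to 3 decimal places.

-0.008

Mean z̄ = (11.4 + 18.6 + 3.6 + 6.5 + 13.3 + 24.7 + 12.7)/7 = 12.9714
Numerator Σ_{t=1}^{6}(z_t−z̄)(z_{t+1}−z̄) = -2.4022
Denominator Σ(z_t−z̄)² = 301.5943
r_1 = -2.4022 / 301.5943 = -0.008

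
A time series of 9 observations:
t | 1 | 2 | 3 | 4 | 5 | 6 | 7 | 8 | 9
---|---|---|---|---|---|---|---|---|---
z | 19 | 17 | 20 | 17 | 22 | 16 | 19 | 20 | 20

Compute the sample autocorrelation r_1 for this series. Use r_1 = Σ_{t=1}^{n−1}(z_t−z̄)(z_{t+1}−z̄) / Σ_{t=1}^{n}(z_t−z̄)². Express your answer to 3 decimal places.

Mean z̄ = (19 + 17 + 20 + 17 + 22 + 16 + 19 + 20 + 20)/9 = 18.8889
Numerator Σ_{t=1}^{8}(z_t−z̄)(z_{t+1}−z̄) = -18.2346
Denominator Σ(z_t−z̄)² = 28.8889
r_1 = -18.2346 / 28.8889 = -0.631

-0.631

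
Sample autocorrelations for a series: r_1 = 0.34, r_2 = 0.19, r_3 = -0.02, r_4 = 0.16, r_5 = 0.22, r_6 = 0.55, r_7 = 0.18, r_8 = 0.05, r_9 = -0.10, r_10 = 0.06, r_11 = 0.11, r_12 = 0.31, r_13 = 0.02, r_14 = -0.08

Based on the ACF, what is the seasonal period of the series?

The largest autocorrelation is r_6 = 0.55; the remaining lags stay at or below 0.34. The elevated value at lag 1 (0.34), dropping to 0.19 at lag 2, reflects decaying short-term dependence rather than seasonality.
The dominant spike at lag 6 indicates a seasonal period of 6.

6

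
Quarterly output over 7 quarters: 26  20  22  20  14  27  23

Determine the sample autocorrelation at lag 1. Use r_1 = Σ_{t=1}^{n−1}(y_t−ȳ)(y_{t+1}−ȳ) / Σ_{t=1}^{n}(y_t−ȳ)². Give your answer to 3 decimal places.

Mean ȳ = (26 + 20 + 22 + 20 + 14 + 27 + 23)/7 = 21.7143
Deviations from mean: 4.2857, -1.7143, 0.2857, -1.7143, -7.7143, 5.2857, 1.2857
Σ(y_t−ȳ)(y_{t+1}−ȳ) = (-7.3469) + (-0.4898) + (-0.4898) + (13.2245) + (-40.7755) + (6.7959) = -29.0816
Denominator Σ(y_t−ȳ)² = 113.4286
r_1 = -29.0816 / 113.4286 = -0.256

-0.256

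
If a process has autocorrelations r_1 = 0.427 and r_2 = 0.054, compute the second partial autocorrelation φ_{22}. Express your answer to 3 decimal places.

-0.157

φ_{22} = (r_2 − r_1²) / (1 − r_1²)
r_1² = (0.427)² = 0.182329
Numerator = 0.054 − 0.1823 = -0.1283; denominator = 1 − 0.1823 = 0.8177
φ_{22} = -0.1283 / 0.8177 = -0.157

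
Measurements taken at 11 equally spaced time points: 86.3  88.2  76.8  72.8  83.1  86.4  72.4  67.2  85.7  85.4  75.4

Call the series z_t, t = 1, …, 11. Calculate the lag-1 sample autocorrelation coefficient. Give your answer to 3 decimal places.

0.053

Mean z̄ = (86.3 + 88.2 + 76.8 + 72.8 + 83.1 + 86.4 + 72.4 + 67.2 + 85.7 + 85.4 + 75.4)/11 = 79.9727
Numerator Σ_{t=1}^{10}(z_t−z̄)(z_{t+1}−z̄) = 27.5447
Denominator Σ(z_t−z̄)² = 523.9818
r_1 = 27.5447 / 523.9818 = 0.053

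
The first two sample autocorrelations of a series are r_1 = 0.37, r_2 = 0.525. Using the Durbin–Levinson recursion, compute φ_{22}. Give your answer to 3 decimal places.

φ_{22} = (r_2 − r_1²) / (1 − r_1²)
r_1² = (0.37)² = 0.1369
Numerator = 0.525 − 0.1369 = 0.3881; denominator = 1 − 0.1369 = 0.8631
φ_{22} = 0.3881 / 0.8631 = 0.450

0.450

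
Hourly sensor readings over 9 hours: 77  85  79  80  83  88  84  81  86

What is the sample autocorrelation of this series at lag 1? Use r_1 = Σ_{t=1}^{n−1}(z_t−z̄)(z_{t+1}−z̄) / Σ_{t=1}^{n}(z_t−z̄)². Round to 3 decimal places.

-0.114

Mean z̄ = (77 + 85 + 79 + 80 + 83 + 88 + 84 + 81 + 86)/9 = 82.5556
Numerator Σ_{t=1}^{8}(z_t−z̄)(z_{t+1}−z̄) = -11.6420
Denominator Σ(z_t−z̄)² = 102.2222
r_1 = -11.6420 / 102.2222 = -0.114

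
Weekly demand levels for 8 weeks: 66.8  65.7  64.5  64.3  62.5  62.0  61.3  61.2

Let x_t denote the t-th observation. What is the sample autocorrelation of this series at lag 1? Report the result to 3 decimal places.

0.629

Mean x̄ = (66.8 + 65.7 + 64.5 + 64.3 + 62.5 + 62.0 + 61.3 + 61.2)/8 = 63.5375
Deviations from mean: 3.2625, 2.1625, 0.9625, 0.7625, -1.0375, -1.5375, -2.2375, -2.3375
Σ(x_t−x̄)(x_{t+1}−x̄) = (7.0552) + (2.0814) + (0.7339) + (-0.7911) + (1.5952) + (3.4402) + (5.2302) = 19.3448
Denominator Σ(x_t−x̄)² = 30.7388
r_1 = 19.3448 / 30.7388 = 0.629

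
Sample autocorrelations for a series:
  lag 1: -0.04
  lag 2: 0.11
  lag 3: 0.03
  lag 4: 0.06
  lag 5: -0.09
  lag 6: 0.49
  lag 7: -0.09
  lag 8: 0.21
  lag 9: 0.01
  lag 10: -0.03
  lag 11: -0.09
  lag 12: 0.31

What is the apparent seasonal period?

6

The largest autocorrelation is r_6 = 0.49, with a weaker echo at lag 12 (0.31); the remaining lags stay at or below 0.21.
The dominant spike at lag 6 indicates a seasonal period of 6.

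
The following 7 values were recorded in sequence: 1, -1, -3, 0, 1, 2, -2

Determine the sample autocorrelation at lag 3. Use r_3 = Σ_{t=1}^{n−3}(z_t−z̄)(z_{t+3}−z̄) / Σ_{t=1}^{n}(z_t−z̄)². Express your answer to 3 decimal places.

-0.373

Mean z̄ = (1 − 1 − 3 + 0 + 1 + 2 − 2)/7 = -0.2857
Σ(z_t−z̄)(z_{t+3}−z̄) = (0.3673) + (-0.9184) + (-6.2041) + (-0.4898) = -7.2449
Denominator Σ(z_t−z̄)² = 19.4286
r_3 = -7.2449 / 19.4286 = -0.373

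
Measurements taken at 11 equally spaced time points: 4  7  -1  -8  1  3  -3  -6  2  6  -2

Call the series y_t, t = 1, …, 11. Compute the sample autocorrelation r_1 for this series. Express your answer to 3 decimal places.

Mean ȳ = (4 + 7 − 1 − 8 + 1 + 3 − 3 − 6 + 2 + 6 − 2)/11 = 0.2727
Numerator Σ_{t=1}^{10}(y_t−ȳ)(y_{t+1}−ȳ) = 20.6529
Denominator Σ(y_t−ȳ)² = 228.1818
r_1 = 20.6529 / 228.1818 = 0.091

0.091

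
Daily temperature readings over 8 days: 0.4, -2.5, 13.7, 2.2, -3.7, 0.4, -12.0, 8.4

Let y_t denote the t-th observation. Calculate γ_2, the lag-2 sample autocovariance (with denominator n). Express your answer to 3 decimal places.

Mean ȳ = (0.4 − 2.5 + 13.7 + 2.2 − 3.7 + 0.4 − 12.0 + 8.4)/8 = 0.8625
Deviations: -0.4625, -3.3625, 12.8375, 1.3375, -4.5625, -0.4625, -12.8625, 7.5375
Σ_{t=1}^{6}(y_t−ȳ)(y_{t+2}−ȳ) = -14.4253
γ_2 = -14.4253 / 8 = -1.803

-1.803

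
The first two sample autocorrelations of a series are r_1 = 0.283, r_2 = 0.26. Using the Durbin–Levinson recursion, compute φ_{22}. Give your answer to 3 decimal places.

0.196

φ_{22} = (r_2 − r_1²) / (1 − r_1²)
r_1² = (0.283)² = 0.080089
Numerator = 0.26 − 0.0801 = 0.1799; denominator = 1 − 0.0801 = 0.9199
φ_{22} = 0.1799 / 0.9199 = 0.196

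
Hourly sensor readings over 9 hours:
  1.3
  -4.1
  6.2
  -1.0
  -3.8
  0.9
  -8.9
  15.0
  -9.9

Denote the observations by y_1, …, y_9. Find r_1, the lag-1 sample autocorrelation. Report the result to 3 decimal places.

Mean ȳ = (1.3 − 4.1 + 6.2 − 1.0 − 3.8 + 0.9 − 8.9 + 15.0 − 9.9)/9 = -0.4778
Numerator Σ_{t=1}^{8}(y_t−ȳ)(y_{t+1}−ȳ) = -324.7538
Denominator Σ(y_t−ȳ)² = 473.3556
r_1 = -324.7538 / 473.3556 = -0.686

-0.686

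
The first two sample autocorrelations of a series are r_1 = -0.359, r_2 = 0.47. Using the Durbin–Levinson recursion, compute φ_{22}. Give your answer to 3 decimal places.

φ_{22} = (r_2 − r_1²) / (1 − r_1²)
r_1² = (-0.359)² = 0.128881
Numerator = 0.47 − 0.1289 = 0.3411; denominator = 1 − 0.1289 = 0.8711
φ_{22} = 0.3411 / 0.8711 = 0.392

0.392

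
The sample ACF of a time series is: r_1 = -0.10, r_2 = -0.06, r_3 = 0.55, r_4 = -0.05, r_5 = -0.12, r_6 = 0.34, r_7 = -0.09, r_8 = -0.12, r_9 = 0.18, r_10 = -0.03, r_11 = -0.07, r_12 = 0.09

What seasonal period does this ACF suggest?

The largest autocorrelation is r_3 = 0.55, with weaker echoes at lags 6 (0.34) and 9 (0.18); the remaining lags stay at or below 0.09.
The dominant spike at lag 3 indicates a seasonal period of 3.

3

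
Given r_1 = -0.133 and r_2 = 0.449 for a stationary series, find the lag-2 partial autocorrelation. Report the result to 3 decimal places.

φ_{22} = (r_2 − r_1²) / (1 − r_1²)
r_1² = (-0.133)² = 0.017689
Numerator = 0.449 − 0.0177 = 0.4313; denominator = 1 − 0.0177 = 0.9823
φ_{22} = 0.4313 / 0.9823 = 0.439

0.439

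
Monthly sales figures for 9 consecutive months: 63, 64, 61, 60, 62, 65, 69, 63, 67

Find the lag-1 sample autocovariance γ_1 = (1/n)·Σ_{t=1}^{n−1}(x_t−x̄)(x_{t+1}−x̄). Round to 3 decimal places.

1.562

Mean x̄ = (63 + 64 + 61 + 60 + 62 + 65 + 69 + 63 + 67)/9 = 63.7778
Σ_{t=1}^{8}(x_t−x̄)(x_{t+1}−x̄) = 14.0617
γ_1 = 14.0617 / 9 = 1.562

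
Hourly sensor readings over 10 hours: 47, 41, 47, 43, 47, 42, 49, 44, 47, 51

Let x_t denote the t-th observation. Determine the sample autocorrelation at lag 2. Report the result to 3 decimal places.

0.351

Mean x̄ = (47 + 41 + 47 + 43 + 47 + 42 + 49 + 44 + 47 + 51)/10 = 45.8000
Numerator Σ_{t=1}^{8}(x_t−x̄)(x_{t+2}−x̄) = 32.1200
Denominator Σ(x_t−x̄)² = 91.6000
r_2 = 32.1200 / 91.6000 = 0.351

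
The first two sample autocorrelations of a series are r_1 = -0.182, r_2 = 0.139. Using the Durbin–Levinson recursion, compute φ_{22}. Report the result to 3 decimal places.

φ_{22} = (r_2 − r_1²) / (1 − r_1²)
r_1² = (-0.182)² = 0.033124
Numerator = 0.139 − 0.0331 = 0.1059; denominator = 1 − 0.0331 = 0.9669
φ_{22} = 0.1059 / 0.9669 = 0.110

0.110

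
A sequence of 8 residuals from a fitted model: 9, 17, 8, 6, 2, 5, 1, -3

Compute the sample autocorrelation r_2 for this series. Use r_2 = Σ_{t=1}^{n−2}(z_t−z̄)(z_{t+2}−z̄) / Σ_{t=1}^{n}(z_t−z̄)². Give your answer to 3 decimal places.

0.100

Mean z̄ = (9 + 17 + 8 + 6 + 2 + 5 + 1 − 3)/8 = 5.6250
Deviations from mean: 3.3750, 11.3750, 2.3750, 0.3750, -3.6250, -0.6250, -4.6250, -8.6250
Numerator Σ_{t=1}^{6}(z_t−z̄)(z_{t+2}−z̄) = 25.5938
Denominator Σ(z_t−z̄)² = 255.8750
r_2 = 25.5938 / 255.8750 = 0.100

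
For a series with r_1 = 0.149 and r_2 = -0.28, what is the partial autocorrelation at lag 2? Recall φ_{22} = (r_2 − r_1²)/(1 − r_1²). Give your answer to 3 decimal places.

φ_{22} = (r_2 − r_1²) / (1 − r_1²)
r_1² = (0.149)² = 0.022201
Numerator = -0.28 − 0.0222 = -0.3022; denominator = 1 − 0.0222 = 0.9778
φ_{22} = -0.3022 / 0.9778 = -0.309

-0.309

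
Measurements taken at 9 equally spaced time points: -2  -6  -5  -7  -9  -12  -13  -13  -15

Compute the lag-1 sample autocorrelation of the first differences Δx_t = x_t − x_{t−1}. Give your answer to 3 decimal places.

First differences Δx: -4, 1, -2, -2, -3, -1, 0, -2
Mean of differences = -1.6250
Numerator Σ(Δx_t−Δx̄)(Δx_{t+1}−Δx̄) = -7.0156
Denominator Σ(Δx_t−Δx̄)² = 17.8750
r_1(Δx) = -7.0156 / 17.8750 = -0.392

-0.392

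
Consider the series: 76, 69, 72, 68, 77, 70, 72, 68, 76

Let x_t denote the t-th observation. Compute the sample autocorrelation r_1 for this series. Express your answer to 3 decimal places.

-0.569

Mean x̄ = (76 + 69 + 72 + 68 + 77 + 70 + 72 + 68 + 76)/9 = 72.0000
Numerator Σ_{t=1}^{8}(x_t−x̄)(x_{t+1}−x̄) = -58.0000
Denominator Σ(x_t−x̄)² = 102.0000
r_1 = -58.0000 / 102.0000 = -0.569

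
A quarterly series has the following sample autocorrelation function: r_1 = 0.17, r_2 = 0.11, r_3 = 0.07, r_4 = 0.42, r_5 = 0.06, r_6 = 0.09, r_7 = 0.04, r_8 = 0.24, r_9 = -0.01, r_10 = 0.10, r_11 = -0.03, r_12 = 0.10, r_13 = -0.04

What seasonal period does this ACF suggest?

4

The largest autocorrelation is r_4 = 0.42, with a weaker echo at lag 8 (0.24); the remaining lags stay at or below 0.17.
The dominant spike at lag 4 indicates a seasonal period of 4.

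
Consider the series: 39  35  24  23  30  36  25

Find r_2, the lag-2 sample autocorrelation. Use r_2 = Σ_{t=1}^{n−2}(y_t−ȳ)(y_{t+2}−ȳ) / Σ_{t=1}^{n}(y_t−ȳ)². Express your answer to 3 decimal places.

-0.507

Mean ȳ = (39 + 35 + 24 + 23 + 30 + 36 + 25)/7 = 30.2857
Deviations from mean: 8.7143, 4.7143, -6.2857, -7.2857, -0.2857, 5.7143, -5.2857
Σ(y_t−ȳ)(y_{t+2}−ȳ) = (-54.7755) + (-34.3469) + (1.7959) + (-41.6327) + (1.5102) = -127.4490
Denominator Σ(y_t−ȳ)² = 251.4286
r_2 = -127.4490 / 251.4286 = -0.507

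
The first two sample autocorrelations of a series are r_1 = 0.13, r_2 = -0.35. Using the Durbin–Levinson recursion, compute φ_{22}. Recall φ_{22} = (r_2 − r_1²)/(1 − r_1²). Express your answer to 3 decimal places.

φ_{22} = (r_2 − r_1²) / (1 − r_1²)
r_1² = (0.13)² = 0.0169
Numerator = -0.35 − 0.0169 = -0.3669; denominator = 1 − 0.0169 = 0.9831
φ_{22} = -0.3669 / 0.9831 = -0.373

-0.373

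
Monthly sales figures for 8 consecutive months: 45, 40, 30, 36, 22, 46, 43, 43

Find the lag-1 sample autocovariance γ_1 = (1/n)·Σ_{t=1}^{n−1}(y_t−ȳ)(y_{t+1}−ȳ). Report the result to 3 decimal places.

Mean ȳ = (45 + 40 + 30 + 36 + 22 + 46 + 43 + 43)/8 = 38.1250
Σ_{t=1}^{7}(y_t−ȳ)(y_{t+1}−ȳ) = -15.6406
γ_1 = -15.6406 / 8 = -1.955

-1.955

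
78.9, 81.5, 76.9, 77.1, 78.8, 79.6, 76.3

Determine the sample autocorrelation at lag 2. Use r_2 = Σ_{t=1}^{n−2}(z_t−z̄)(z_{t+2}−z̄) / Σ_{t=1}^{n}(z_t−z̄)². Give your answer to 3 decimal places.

-0.388

Mean z̄ = (78.9 + 81.5 + 76.9 + 77.1 + 78.8 + 79.6 + 76.3)/7 = 78.4429
Deviations from mean: 0.4571, 3.0571, -1.5429, -1.3429, 0.3571, 1.1571, -2.1429
Σ(z_t−z̄)(z_{t+2}−z̄) = (-0.7053) + (-4.1053) + (-0.5510) + (-1.5539) + (-0.7653) = -7.6808
Denominator Σ(z_t−z̄)² = 19.7971
r_2 = -7.6808 / 19.7971 = -0.388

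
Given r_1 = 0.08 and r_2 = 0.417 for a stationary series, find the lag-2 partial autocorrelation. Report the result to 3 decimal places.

0.413

φ_{22} = (r_2 − r_1²) / (1 − r_1²)
r_1² = (0.08)² = 0.0064
Numerator = 0.417 − 0.0064 = 0.4106; denominator = 1 − 0.0064 = 0.9936
φ_{22} = 0.4106 / 0.9936 = 0.413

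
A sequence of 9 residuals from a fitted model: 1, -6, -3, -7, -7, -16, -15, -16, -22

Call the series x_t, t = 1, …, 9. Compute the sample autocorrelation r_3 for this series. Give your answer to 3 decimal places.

0.094

Mean x̄ = (1 − 6 − 3 − 7 − 7 − 16 − 15 − 16 − 22)/9 = -10.1111
Numerator Σ_{t=1}^{6}(x_t−x̄)(x_{t+3}−x̄) = 41.9630
Denominator Σ(x_t−x̄)² = 444.8889
r_3 = 41.9630 / 444.8889 = 0.094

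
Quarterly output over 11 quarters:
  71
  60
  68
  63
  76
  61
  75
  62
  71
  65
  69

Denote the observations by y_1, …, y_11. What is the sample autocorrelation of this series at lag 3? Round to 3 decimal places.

Mean ȳ = (71 + 60 + 68 + 63 + 76 + 61 + 75 + 62 + 71 + 65 + 69)/11 = 67.3636
Numerator Σ_{t=1}^{8}(y_t−ȳ)(y_{t+3}−ȳ) = -213.1240
Denominator Σ(y_t−ȳ)² = 310.5455
r_3 = -213.1240 / 310.5455 = -0.686

-0.686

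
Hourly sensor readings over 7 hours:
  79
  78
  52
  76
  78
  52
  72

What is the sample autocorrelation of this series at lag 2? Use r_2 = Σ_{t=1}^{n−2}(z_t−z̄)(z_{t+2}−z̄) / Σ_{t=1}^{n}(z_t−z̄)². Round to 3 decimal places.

-0.393

Mean z̄ = (79 + 78 + 52 + 76 + 78 + 52 + 72)/7 = 69.5714
Deviations from mean: 9.4286, 8.4286, -17.5714, 6.4286, 8.4286, -17.5714, 2.4286
Σ(z_t−z̄)(z_{t+2}−z̄) = (-165.6735) + (54.1837) + (-148.1020) + (-112.9592) + (20.4694) = -352.0816
Denominator Σ(z_t−z̄)² = 895.7143
r_2 = -352.0816 / 895.7143 = -0.393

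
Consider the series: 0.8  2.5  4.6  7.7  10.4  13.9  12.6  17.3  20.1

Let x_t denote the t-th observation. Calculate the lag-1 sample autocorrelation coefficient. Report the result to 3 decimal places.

0.639

Mean x̄ = (0.8 + 2.5 + 4.6 + 7.7 + 10.4 + 13.9 + 12.6 + 17.3 + 20.1)/9 = 9.9889
Numerator Σ_{t=1}^{8}(x_t−x̄)(x_{t+1}−x̄) = 225.3988
Denominator Σ(x_t−x̄)² = 352.7689
r_1 = 225.3988 / 352.7689 = 0.639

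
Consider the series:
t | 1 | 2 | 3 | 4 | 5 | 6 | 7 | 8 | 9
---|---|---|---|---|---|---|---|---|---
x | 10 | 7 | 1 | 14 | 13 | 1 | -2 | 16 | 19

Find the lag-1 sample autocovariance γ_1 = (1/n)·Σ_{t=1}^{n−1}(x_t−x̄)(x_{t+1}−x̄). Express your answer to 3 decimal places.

Mean x̄ = (10 + 7 + 1 + 14 + 13 + 1 − 2 + 16 + 19)/9 = 8.7778
Σ_{t=1}^{8}(x_t−x̄)(x_{t+1}−x̄) = 40.0617
γ_1 = 40.0617 / 9 = 4.451

4.451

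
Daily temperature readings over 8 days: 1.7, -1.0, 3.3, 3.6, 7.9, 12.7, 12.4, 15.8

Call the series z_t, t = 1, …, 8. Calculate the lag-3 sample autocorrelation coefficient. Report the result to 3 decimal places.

Mean z̄ = (1.7 − 1.0 + 3.3 + 3.6 + 7.9 + 12.7 + 12.4 + 15.8)/8 = 7.0500
Deviations from mean: -5.3500, -8.0500, -3.7500, -3.4500, 0.8500, 5.6500, 5.3500, 8.7500
Σ(z_t−z̄)(z_{t+3}−z̄) = (18.4575) + (-6.8425) + (-21.1875) + (-18.4575) + (7.4375) = -20.5925
Denominator Σ(z_t−z̄)² = 257.2200
r_3 = -20.5925 / 257.2200 = -0.080

-0.080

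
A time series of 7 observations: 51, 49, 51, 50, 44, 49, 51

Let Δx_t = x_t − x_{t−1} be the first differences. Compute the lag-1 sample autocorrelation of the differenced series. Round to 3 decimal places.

-0.270

First differences Δx: -2, 2, -1, -6, 5, 2
Mean of differences = 0.0000
Numerator Σ(Δx_t−Δx̄)(Δx_{t+1}−Δx̄) = -20.0000
Denominator Σ(Δx_t−Δx̄)² = 74.0000
r_1(Δx) = -20.0000 / 74.0000 = -0.270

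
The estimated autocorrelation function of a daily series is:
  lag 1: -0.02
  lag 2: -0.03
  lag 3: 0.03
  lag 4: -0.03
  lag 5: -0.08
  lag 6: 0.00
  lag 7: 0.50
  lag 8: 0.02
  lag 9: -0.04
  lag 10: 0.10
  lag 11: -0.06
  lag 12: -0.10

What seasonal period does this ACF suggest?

The largest autocorrelation is r_7 = 0.50; the remaining lags stay at or below 0.10.
The dominant spike at lag 7 indicates a seasonal period of 7.

7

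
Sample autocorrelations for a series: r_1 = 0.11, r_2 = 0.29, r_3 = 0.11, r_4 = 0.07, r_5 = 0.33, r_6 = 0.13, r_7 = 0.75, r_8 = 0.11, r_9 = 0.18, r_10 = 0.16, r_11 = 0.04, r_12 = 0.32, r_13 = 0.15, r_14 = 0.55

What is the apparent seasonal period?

7

The largest autocorrelation is r_7 = 0.75, with a weaker echo at lag 14 (0.55); the remaining lags stay at or below 0.33.
The dominant spike at lag 7 indicates a seasonal period of 7.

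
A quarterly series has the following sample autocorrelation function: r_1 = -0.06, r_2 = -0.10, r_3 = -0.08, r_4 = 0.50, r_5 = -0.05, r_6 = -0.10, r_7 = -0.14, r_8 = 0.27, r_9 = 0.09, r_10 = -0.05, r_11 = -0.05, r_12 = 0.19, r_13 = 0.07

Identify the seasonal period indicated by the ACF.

4

The largest autocorrelation is r_4 = 0.50, with weaker echoes at lags 8 (0.27) and 12 (0.19); the remaining lags stay at or below 0.09.
The dominant spike at lag 4 indicates a seasonal period of 4.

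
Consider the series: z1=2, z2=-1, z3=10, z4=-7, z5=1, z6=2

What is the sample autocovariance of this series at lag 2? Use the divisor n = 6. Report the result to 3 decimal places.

Mean z̄ = (2 − 1 + 10 − 7 + 1 + 2)/6 = 1.1667
Σ_{t=1}^{4}(z_t−z̄)(z_{t+2}−z̄) = 16.7778
γ_2 = 16.7778 / 6 = 2.796

2.796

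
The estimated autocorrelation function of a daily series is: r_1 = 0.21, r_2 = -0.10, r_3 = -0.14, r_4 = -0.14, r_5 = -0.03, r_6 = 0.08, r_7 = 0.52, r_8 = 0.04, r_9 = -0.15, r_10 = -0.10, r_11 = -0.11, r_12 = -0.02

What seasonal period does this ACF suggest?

The largest autocorrelation is r_7 = 0.52; the remaining lags stay at or below 0.21.
The dominant spike at lag 7 indicates a seasonal period of 7.

7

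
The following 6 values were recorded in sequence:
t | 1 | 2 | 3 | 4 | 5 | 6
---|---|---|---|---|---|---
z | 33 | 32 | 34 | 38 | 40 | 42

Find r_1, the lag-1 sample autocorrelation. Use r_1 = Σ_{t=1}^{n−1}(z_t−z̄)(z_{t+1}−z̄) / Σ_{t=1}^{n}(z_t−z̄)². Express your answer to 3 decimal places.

Mean z̄ = (33 + 32 + 34 + 38 + 40 + 42)/6 = 36.5000
Σ(z_t−z̄)(z_{t+1}−z̄) = (15.7500) + (11.2500) + (-3.7500) + (5.2500) + (19.2500) = 47.7500
Denominator Σ(z_t−z̄)² = 83.5000
r_1 = 47.7500 / 83.5000 = 0.572

0.572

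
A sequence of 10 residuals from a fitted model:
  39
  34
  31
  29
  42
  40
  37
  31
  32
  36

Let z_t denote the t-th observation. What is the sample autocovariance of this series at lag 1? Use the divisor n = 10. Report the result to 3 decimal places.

2.839

Mean z̄ = (39 + 34 + 31 + 29 + 42 + 40 + 37 + 31 + 32 + 36)/10 = 35.1000
Σ_{t=1}^{9}(z_t−z̄)(z_{t+1}−z̄) = 28.3900
γ_1 = 28.3900 / 10 = 2.839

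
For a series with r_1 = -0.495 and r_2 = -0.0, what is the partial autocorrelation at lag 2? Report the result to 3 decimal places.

-0.325

φ_{22} = (r_2 − r_1²) / (1 − r_1²)
r_1² = (-0.495)² = 0.245025
Numerator = -0.0 − 0.2450 = -0.2450; denominator = 1 − 0.2450 = 0.7550
φ_{22} = -0.2450 / 0.7550 = -0.325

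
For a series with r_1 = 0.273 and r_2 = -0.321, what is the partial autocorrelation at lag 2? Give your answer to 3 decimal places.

-0.427

φ_{22} = (r_2 − r_1²) / (1 − r_1²)
r_1² = (0.273)² = 0.074529
Numerator = -0.321 − 0.0745 = -0.3955; denominator = 1 − 0.0745 = 0.9255
φ_{22} = -0.3955 / 0.9255 = -0.427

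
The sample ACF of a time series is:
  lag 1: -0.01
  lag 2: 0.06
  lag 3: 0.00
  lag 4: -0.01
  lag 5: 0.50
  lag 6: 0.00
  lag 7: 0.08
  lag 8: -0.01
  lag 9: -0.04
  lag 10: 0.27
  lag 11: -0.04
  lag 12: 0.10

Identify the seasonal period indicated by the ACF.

The largest autocorrelation is r_5 = 0.50, with a weaker echo at lag 10 (0.27); the remaining lags stay at or below 0.10.
The dominant spike at lag 5 indicates a seasonal period of 5.

5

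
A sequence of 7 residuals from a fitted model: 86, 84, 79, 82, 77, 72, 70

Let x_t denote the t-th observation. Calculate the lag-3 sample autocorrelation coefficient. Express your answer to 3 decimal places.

Mean x̄ = (86 + 84 + 79 + 82 + 77 + 72 + 70)/7 = 78.5714
Deviations from mean: 7.4286, 5.4286, 0.4286, 3.4286, -1.5714, -6.5714, -8.5714
Σ(x_t−x̄)(x_{t+3}−x̄) = (25.4694) + (-8.5306) + (-2.8163) + (-29.3878) = -15.2653
Denominator Σ(x_t−x̄)² = 215.7143
r_3 = -15.2653 / 215.7143 = -0.071

-0.071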